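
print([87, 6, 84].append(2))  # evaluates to None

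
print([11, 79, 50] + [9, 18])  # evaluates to [11, 79, 50, 9, 18]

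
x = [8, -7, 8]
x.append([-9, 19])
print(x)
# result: [8, -7, 8, [-9, 19]]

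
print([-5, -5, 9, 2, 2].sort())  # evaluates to None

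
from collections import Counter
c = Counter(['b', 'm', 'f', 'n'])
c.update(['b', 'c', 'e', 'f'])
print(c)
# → Counter({'b': 2, 'f': 2, 'm': 1, 'n': 1, 'c': 1, 'e': 1})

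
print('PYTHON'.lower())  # python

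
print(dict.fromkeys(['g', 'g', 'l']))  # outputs {'g': None, 'l': None}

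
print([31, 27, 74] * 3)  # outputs [31, 27, 74, 31, 27, 74, 31, 27, 74]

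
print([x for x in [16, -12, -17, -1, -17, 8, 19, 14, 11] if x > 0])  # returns [16, 8, 19, 14, 11]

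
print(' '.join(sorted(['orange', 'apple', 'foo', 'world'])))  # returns apple foo orange world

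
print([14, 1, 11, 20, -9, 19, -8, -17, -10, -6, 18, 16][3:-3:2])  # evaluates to [20, 19, -17]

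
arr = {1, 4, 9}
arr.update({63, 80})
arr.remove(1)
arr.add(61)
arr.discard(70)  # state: {4, 9, 61, 63, 80}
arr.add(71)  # {4, 9, 61, 63, 71, 80}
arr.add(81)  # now {4, 9, 61, 63, 71, 80, 81}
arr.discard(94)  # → {4, 9, 61, 63, 71, 80, 81}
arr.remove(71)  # {4, 9, 61, 63, 80, 81}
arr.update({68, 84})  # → {4, 9, 61, 63, 68, 80, 81, 84}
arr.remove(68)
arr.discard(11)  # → {4, 9, 61, 63, 80, 81, 84}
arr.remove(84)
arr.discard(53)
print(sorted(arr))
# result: [4, 9, 61, 63, 80, 81]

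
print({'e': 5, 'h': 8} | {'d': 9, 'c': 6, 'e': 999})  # {'e': 999, 'h': 8, 'd': 9, 'c': 6}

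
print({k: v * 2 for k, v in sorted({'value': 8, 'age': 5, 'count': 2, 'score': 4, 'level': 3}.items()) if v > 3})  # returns {'age': 10, 'score': 8, 'value': 16}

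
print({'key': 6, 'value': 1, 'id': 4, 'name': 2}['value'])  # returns 1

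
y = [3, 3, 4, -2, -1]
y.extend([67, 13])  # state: [3, 3, 4, -2, -1, 67, 13]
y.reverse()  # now [13, 67, -1, -2, 4, 3, 3]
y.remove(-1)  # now [13, 67, -2, 4, 3, 3]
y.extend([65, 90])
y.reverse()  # [90, 65, 3, 3, 4, -2, 67, 13]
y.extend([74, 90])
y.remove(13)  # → [90, 65, 3, 3, 4, -2, 67, 74, 90]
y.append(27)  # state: [90, 65, 3, 3, 4, -2, 67, 74, 90, 27]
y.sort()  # [-2, 3, 3, 4, 27, 65, 67, 74, 90, 90]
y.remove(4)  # [-2, 3, 3, 27, 65, 67, 74, 90, 90]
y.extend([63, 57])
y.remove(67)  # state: [-2, 3, 3, 27, 65, 74, 90, 90, 63, 57]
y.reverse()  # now [57, 63, 90, 90, 74, 65, 27, 3, 3, -2]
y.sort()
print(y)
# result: [-2, 3, 3, 27, 57, 63, 65, 74, 90, 90]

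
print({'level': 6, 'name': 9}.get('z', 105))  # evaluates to 105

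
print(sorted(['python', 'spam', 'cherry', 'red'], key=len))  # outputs ['red', 'spam', 'python', 'cherry']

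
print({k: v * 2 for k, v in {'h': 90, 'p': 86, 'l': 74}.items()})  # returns {'h': 180, 'p': 172, 'l': 148}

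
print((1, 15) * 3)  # (1, 15, 1, 15, 1, 15)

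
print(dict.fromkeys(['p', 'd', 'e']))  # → {'p': None, 'd': None, 'e': None}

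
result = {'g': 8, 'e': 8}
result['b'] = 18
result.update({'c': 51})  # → {'g': 8, 'e': 8, 'b': 18, 'c': 51}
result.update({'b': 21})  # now {'g': 8, 'e': 8, 'b': 21, 'c': 51}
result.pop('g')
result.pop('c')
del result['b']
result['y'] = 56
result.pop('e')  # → 8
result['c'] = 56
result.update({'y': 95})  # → {'y': 95, 'c': 56}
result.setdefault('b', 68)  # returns 68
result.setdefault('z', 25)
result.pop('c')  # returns 56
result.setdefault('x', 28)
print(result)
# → {'y': 95, 'b': 68, 'z': 25, 'x': 28}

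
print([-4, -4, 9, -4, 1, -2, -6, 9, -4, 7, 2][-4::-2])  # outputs [9, -2, -4, -4]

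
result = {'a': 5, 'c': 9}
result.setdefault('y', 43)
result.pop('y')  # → 43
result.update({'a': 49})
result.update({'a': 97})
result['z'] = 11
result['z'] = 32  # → {'a': 97, 'c': 9, 'z': 32}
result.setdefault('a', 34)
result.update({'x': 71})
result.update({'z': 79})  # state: {'a': 97, 'c': 9, 'z': 79, 'x': 71}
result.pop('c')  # 9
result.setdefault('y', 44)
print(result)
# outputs {'a': 97, 'z': 79, 'x': 71, 'y': 44}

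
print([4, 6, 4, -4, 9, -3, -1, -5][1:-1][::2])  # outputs [6, -4, -3]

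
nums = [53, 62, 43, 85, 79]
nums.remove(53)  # [62, 43, 85, 79]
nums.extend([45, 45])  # [62, 43, 85, 79, 45, 45]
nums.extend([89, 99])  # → [62, 43, 85, 79, 45, 45, 89, 99]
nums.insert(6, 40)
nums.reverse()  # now [99, 89, 40, 45, 45, 79, 85, 43, 62]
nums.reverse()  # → [62, 43, 85, 79, 45, 45, 40, 89, 99]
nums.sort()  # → [40, 43, 45, 45, 62, 79, 85, 89, 99]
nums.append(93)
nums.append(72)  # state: [40, 43, 45, 45, 62, 79, 85, 89, 99, 93, 72]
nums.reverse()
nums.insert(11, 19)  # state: [72, 93, 99, 89, 85, 79, 62, 45, 45, 43, 40, 19]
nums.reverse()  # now [19, 40, 43, 45, 45, 62, 79, 85, 89, 99, 93, 72]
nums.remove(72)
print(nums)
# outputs [19, 40, 43, 45, 45, 62, 79, 85, 89, 99, 93]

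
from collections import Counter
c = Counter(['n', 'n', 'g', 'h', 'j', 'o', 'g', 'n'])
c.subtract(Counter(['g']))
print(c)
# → Counter({'n': 3, 'g': 1, 'h': 1, 'j': 1, 'o': 1})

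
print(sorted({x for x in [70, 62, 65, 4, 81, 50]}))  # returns [4, 50, 62, 65, 70, 81]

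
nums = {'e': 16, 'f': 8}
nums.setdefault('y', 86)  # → 86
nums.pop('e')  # 16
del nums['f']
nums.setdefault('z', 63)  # 63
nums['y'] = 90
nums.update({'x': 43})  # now {'y': 90, 'z': 63, 'x': 43}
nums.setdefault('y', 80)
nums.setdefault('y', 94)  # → 90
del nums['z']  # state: {'y': 90, 'x': 43}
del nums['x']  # {'y': 90}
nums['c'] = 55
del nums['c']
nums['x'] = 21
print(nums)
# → {'y': 90, 'x': 21}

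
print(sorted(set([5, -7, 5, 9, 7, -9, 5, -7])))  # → [-9, -7, 5, 7, 9]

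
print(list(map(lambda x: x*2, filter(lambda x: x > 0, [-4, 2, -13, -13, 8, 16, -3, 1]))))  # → [4, 16, 32, 2]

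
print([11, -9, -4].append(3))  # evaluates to None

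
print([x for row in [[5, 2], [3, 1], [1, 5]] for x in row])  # [5, 2, 3, 1, 1, 5]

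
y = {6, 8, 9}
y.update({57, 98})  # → {6, 8, 9, 57, 98}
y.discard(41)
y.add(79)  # {6, 8, 9, 57, 79, 98}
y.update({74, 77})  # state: {6, 8, 9, 57, 74, 77, 79, 98}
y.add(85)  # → {6, 8, 9, 57, 74, 77, 79, 85, 98}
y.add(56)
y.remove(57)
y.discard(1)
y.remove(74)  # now {6, 8, 9, 56, 77, 79, 85, 98}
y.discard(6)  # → {8, 9, 56, 77, 79, 85, 98}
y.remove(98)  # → {8, 9, 56, 77, 79, 85}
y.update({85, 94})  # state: {8, 9, 56, 77, 79, 85, 94}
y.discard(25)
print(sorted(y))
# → [8, 9, 56, 77, 79, 85, 94]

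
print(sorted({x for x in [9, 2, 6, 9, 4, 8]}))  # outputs [2, 4, 6, 8, 9]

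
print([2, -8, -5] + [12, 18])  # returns [2, -8, -5, 12, 18]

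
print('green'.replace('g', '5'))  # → 5reen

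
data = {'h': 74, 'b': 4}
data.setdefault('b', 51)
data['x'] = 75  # {'h': 74, 'b': 4, 'x': 75}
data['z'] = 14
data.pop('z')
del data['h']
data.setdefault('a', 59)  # 59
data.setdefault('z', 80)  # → 80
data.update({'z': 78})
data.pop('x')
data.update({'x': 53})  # {'b': 4, 'a': 59, 'z': 78, 'x': 53}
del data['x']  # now {'b': 4, 'a': 59, 'z': 78}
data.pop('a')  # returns 59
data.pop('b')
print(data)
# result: {'z': 78}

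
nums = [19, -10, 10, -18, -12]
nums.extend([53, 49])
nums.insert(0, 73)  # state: [73, 19, -10, 10, -18, -12, 53, 49]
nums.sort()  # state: [-18, -12, -10, 10, 19, 49, 53, 73]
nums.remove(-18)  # [-12, -10, 10, 19, 49, 53, 73]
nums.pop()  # 73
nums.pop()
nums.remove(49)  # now [-12, -10, 10, 19]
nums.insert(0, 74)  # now [74, -12, -10, 10, 19]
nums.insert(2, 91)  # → [74, -12, 91, -10, 10, 19]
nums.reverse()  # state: [19, 10, -10, 91, -12, 74]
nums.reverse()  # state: [74, -12, 91, -10, 10, 19]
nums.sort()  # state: [-12, -10, 10, 19, 74, 91]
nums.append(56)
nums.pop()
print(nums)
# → [-12, -10, 10, 19, 74, 91]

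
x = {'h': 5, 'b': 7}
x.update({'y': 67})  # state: {'h': 5, 'b': 7, 'y': 67}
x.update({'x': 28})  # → {'h': 5, 'b': 7, 'y': 67, 'x': 28}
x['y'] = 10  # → {'h': 5, 'b': 7, 'y': 10, 'x': 28}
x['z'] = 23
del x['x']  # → {'h': 5, 'b': 7, 'y': 10, 'z': 23}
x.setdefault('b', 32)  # 7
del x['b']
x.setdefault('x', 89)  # 89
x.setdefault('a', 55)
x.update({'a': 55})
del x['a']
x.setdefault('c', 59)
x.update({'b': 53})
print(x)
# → {'h': 5, 'y': 10, 'z': 23, 'x': 89, 'c': 59, 'b': 53}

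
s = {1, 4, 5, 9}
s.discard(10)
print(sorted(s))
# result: [1, 4, 5, 9]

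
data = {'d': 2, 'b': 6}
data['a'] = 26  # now {'d': 2, 'b': 6, 'a': 26}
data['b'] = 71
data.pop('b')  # 71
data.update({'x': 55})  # {'d': 2, 'a': 26, 'x': 55}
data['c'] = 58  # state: {'d': 2, 'a': 26, 'x': 55, 'c': 58}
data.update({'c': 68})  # {'d': 2, 'a': 26, 'x': 55, 'c': 68}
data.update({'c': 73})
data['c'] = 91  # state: {'d': 2, 'a': 26, 'x': 55, 'c': 91}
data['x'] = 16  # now {'d': 2, 'a': 26, 'x': 16, 'c': 91}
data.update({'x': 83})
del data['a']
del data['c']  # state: {'d': 2, 'x': 83}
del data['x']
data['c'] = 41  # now {'d': 2, 'c': 41}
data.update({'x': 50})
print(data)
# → {'d': 2, 'c': 41, 'x': 50}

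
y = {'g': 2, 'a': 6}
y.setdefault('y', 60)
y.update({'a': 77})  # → {'g': 2, 'a': 77, 'y': 60}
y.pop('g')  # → 2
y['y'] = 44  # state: {'a': 77, 'y': 44}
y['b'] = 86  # {'a': 77, 'y': 44, 'b': 86}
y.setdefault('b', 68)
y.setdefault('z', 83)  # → 83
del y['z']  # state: {'a': 77, 'y': 44, 'b': 86}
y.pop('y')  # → 44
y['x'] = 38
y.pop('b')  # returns 86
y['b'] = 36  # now {'a': 77, 'x': 38, 'b': 36}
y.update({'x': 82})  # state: {'a': 77, 'x': 82, 'b': 36}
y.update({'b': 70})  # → {'a': 77, 'x': 82, 'b': 70}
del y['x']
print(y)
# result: {'a': 77, 'b': 70}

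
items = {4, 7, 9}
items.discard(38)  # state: {4, 7, 9}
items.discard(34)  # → {4, 7, 9}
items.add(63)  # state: {4, 7, 9, 63}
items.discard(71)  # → {4, 7, 9, 63}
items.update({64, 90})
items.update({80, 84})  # {4, 7, 9, 63, 64, 80, 84, 90}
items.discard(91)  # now {4, 7, 9, 63, 64, 80, 84, 90}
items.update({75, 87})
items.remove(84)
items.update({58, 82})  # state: {4, 7, 9, 58, 63, 64, 75, 80, 82, 87, 90}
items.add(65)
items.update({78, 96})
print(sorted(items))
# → [4, 7, 9, 58, 63, 64, 65, 75, 78, 80, 82, 87, 90, 96]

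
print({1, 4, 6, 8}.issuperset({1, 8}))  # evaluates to True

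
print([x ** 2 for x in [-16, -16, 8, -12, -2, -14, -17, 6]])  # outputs [256, 256, 64, 144, 4, 196, 289, 36]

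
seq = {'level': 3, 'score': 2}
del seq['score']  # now {'level': 3}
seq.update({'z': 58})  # {'level': 3, 'z': 58}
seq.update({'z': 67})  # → {'level': 3, 'z': 67}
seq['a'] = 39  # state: {'level': 3, 'z': 67, 'a': 39}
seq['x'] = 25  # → {'level': 3, 'z': 67, 'a': 39, 'x': 25}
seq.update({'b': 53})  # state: {'level': 3, 'z': 67, 'a': 39, 'x': 25, 'b': 53}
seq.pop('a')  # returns 39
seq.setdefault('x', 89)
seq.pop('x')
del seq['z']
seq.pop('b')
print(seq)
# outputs {'level': 3}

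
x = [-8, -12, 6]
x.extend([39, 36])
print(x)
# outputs [-8, -12, 6, 39, 36]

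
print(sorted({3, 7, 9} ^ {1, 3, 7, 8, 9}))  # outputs [1, 8]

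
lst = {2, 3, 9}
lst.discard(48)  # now {2, 3, 9}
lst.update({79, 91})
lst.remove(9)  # {2, 3, 79, 91}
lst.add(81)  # {2, 3, 79, 81, 91}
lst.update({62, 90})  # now {2, 3, 62, 79, 81, 90, 91}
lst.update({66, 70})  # {2, 3, 62, 66, 70, 79, 81, 90, 91}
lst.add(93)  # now {2, 3, 62, 66, 70, 79, 81, 90, 91, 93}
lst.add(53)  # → {2, 3, 53, 62, 66, 70, 79, 81, 90, 91, 93}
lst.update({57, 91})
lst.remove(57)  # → {2, 3, 53, 62, 66, 70, 79, 81, 90, 91, 93}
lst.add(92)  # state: {2, 3, 53, 62, 66, 70, 79, 81, 90, 91, 92, 93}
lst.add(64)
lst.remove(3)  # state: {2, 53, 62, 64, 66, 70, 79, 81, 90, 91, 92, 93}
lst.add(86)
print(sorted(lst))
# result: [2, 53, 62, 64, 66, 70, 79, 81, 86, 90, 91, 92, 93]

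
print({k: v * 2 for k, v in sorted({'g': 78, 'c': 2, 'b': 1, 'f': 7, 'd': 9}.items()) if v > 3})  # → {'d': 18, 'f': 14, 'g': 156}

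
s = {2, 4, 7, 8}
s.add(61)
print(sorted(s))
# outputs [2, 4, 7, 8, 61]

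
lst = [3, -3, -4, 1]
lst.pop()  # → 1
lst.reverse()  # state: [-4, -3, 3]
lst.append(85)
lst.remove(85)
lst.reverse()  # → [3, -3, -4]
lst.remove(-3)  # [3, -4]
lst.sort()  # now [-4, 3]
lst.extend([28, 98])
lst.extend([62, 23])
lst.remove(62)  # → [-4, 3, 28, 98, 23]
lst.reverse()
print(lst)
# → [23, 98, 28, 3, -4]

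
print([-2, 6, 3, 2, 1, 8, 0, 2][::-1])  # [2, 0, 8, 1, 2, 3, 6, -2]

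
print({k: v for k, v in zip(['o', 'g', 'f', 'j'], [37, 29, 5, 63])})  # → {'o': 37, 'g': 29, 'f': 5, 'j': 63}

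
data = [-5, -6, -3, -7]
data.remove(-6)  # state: [-5, -3, -7]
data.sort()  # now [-7, -5, -3]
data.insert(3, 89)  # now [-7, -5, -3, 89]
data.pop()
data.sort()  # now [-7, -5, -3]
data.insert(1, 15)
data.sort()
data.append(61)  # [-7, -5, -3, 15, 61]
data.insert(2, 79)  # [-7, -5, 79, -3, 15, 61]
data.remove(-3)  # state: [-7, -5, 79, 15, 61]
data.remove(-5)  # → [-7, 79, 15, 61]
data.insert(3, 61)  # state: [-7, 79, 15, 61, 61]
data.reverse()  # [61, 61, 15, 79, -7]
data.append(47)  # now [61, 61, 15, 79, -7, 47]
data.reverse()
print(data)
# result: [47, -7, 79, 15, 61, 61]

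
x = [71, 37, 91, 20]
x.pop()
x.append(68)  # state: [71, 37, 91, 68]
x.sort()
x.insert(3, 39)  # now [37, 68, 71, 39, 91]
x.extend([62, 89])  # [37, 68, 71, 39, 91, 62, 89]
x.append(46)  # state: [37, 68, 71, 39, 91, 62, 89, 46]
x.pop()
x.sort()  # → [37, 39, 62, 68, 71, 89, 91]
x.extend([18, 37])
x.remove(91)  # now [37, 39, 62, 68, 71, 89, 18, 37]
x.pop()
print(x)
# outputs [37, 39, 62, 68, 71, 89, 18]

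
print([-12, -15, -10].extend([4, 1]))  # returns None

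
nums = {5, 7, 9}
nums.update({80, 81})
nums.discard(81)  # {5, 7, 9, 80}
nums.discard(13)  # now {5, 7, 9, 80}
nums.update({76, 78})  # {5, 7, 9, 76, 78, 80}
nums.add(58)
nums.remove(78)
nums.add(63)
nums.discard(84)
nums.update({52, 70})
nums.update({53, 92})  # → {5, 7, 9, 52, 53, 58, 63, 70, 76, 80, 92}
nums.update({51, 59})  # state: {5, 7, 9, 51, 52, 53, 58, 59, 63, 70, 76, 80, 92}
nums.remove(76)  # {5, 7, 9, 51, 52, 53, 58, 59, 63, 70, 80, 92}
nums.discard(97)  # {5, 7, 9, 51, 52, 53, 58, 59, 63, 70, 80, 92}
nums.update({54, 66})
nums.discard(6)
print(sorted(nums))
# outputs [5, 7, 9, 51, 52, 53, 54, 58, 59, 63, 66, 70, 80, 92]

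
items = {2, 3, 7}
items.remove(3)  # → {2, 7}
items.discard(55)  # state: {2, 7}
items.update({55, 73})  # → {2, 7, 55, 73}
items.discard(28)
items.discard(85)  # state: {2, 7, 55, 73}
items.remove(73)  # {2, 7, 55}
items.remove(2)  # {7, 55}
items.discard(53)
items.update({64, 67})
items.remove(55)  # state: {7, 64, 67}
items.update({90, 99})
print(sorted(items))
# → [7, 64, 67, 90, 99]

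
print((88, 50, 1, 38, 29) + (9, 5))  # (88, 50, 1, 38, 29, 9, 5)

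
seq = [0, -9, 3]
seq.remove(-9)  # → [0, 3]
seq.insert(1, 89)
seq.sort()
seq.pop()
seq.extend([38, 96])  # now [0, 3, 38, 96]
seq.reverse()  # [96, 38, 3, 0]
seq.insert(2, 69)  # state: [96, 38, 69, 3, 0]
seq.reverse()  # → [0, 3, 69, 38, 96]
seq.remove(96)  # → [0, 3, 69, 38]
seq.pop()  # 38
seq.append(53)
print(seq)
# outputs [0, 3, 69, 53]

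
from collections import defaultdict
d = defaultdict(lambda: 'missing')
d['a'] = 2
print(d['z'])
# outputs missing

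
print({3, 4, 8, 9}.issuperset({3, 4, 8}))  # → True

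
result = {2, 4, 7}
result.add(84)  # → {2, 4, 7, 84}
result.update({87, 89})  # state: {2, 4, 7, 84, 87, 89}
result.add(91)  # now {2, 4, 7, 84, 87, 89, 91}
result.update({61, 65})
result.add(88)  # {2, 4, 7, 61, 65, 84, 87, 88, 89, 91}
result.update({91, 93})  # {2, 4, 7, 61, 65, 84, 87, 88, 89, 91, 93}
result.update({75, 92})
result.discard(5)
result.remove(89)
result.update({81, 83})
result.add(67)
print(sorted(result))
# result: [2, 4, 7, 61, 65, 67, 75, 81, 83, 84, 87, 88, 91, 92, 93]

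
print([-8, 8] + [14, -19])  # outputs [-8, 8, 14, -19]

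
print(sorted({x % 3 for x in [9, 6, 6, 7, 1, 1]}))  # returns [0, 1]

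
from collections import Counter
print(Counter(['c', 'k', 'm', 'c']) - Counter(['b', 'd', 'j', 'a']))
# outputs Counter({'c': 2, 'k': 1, 'm': 1})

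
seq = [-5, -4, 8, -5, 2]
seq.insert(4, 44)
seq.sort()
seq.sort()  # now [-5, -5, -4, 2, 8, 44]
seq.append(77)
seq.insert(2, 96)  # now [-5, -5, 96, -4, 2, 8, 44, 77]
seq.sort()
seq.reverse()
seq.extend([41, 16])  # [96, 77, 44, 8, 2, -4, -5, -5, 41, 16]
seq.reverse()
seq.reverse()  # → [96, 77, 44, 8, 2, -4, -5, -5, 41, 16]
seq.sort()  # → [-5, -5, -4, 2, 8, 16, 41, 44, 77, 96]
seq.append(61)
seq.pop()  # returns 61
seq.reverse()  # [96, 77, 44, 41, 16, 8, 2, -4, -5, -5]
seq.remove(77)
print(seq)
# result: [96, 44, 41, 16, 8, 2, -4, -5, -5]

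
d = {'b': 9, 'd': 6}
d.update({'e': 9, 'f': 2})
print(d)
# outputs {'b': 9, 'd': 6, 'e': 9, 'f': 2}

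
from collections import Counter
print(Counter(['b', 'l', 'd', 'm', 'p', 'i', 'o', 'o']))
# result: Counter({'o': 2, 'b': 1, 'l': 1, 'd': 1, 'm': 1, 'p': 1, 'i': 1})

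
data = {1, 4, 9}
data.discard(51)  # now {1, 4, 9}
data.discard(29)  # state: {1, 4, 9}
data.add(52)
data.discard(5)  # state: {1, 4, 9, 52}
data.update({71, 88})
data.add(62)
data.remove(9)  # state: {1, 4, 52, 62, 71, 88}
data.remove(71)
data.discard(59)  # {1, 4, 52, 62, 88}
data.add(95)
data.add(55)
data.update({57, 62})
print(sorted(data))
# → [1, 4, 52, 55, 57, 62, 88, 95]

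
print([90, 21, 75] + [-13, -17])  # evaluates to [90, 21, 75, -13, -17]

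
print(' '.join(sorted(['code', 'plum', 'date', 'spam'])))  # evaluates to code date plum spam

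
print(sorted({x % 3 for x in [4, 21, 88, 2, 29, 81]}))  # [0, 1, 2]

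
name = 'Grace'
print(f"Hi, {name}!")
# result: Hi, Grace!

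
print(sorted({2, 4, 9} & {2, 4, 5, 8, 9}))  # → [2, 4, 9]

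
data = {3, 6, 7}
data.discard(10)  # {3, 6, 7}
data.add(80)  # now {3, 6, 7, 80}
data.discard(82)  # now {3, 6, 7, 80}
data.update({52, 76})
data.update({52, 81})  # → {3, 6, 7, 52, 76, 80, 81}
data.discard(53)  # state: {3, 6, 7, 52, 76, 80, 81}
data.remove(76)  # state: {3, 6, 7, 52, 80, 81}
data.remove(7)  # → {3, 6, 52, 80, 81}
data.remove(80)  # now {3, 6, 52, 81}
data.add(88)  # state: {3, 6, 52, 81, 88}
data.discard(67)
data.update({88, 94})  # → {3, 6, 52, 81, 88, 94}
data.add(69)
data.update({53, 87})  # {3, 6, 52, 53, 69, 81, 87, 88, 94}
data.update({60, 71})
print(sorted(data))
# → [3, 6, 52, 53, 60, 69, 71, 81, 87, 88, 94]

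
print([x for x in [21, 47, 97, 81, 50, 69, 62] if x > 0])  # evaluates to [21, 47, 97, 81, 50, 69, 62]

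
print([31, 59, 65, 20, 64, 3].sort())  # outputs None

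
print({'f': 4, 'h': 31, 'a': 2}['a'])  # 2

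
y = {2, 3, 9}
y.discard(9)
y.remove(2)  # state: {3}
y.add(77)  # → {3, 77}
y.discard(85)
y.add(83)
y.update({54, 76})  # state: {3, 54, 76, 77, 83}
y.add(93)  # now {3, 54, 76, 77, 83, 93}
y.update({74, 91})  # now {3, 54, 74, 76, 77, 83, 91, 93}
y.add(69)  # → {3, 54, 69, 74, 76, 77, 83, 91, 93}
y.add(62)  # {3, 54, 62, 69, 74, 76, 77, 83, 91, 93}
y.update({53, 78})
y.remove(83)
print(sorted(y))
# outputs [3, 53, 54, 62, 69, 74, 76, 77, 78, 91, 93]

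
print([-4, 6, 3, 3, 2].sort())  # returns None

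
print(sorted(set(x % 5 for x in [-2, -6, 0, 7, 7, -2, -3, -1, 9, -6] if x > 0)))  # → [2, 4]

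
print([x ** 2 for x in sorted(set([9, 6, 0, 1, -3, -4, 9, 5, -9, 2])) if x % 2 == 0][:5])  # [16, 0, 4, 36]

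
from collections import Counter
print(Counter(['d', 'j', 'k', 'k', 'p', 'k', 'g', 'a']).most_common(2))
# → [('k', 3), ('d', 1)]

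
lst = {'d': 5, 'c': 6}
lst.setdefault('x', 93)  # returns 93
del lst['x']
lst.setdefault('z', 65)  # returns 65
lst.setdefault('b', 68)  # 68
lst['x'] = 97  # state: {'d': 5, 'c': 6, 'z': 65, 'b': 68, 'x': 97}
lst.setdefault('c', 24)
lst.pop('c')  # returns 6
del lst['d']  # {'z': 65, 'b': 68, 'x': 97}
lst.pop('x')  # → 97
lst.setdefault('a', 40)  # 40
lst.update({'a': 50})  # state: {'z': 65, 'b': 68, 'a': 50}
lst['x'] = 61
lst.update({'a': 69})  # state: {'z': 65, 'b': 68, 'a': 69, 'x': 61}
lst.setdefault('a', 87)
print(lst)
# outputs {'z': 65, 'b': 68, 'a': 69, 'x': 61}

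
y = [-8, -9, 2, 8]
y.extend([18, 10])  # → [-8, -9, 2, 8, 18, 10]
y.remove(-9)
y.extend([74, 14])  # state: [-8, 2, 8, 18, 10, 74, 14]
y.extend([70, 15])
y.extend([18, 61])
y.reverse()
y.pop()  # -8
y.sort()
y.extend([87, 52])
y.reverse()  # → [52, 87, 74, 70, 61, 18, 18, 15, 14, 10, 8, 2]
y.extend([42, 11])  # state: [52, 87, 74, 70, 61, 18, 18, 15, 14, 10, 8, 2, 42, 11]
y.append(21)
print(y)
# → [52, 87, 74, 70, 61, 18, 18, 15, 14, 10, 8, 2, 42, 11, 21]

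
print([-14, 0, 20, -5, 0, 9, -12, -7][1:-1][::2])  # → [0, -5, 9]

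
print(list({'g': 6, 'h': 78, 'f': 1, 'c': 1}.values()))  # [6, 78, 1, 1]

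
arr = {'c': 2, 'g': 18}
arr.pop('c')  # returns 2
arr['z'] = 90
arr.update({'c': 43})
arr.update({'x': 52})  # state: {'g': 18, 'z': 90, 'c': 43, 'x': 52}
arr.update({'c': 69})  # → {'g': 18, 'z': 90, 'c': 69, 'x': 52}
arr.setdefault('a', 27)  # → 27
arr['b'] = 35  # {'g': 18, 'z': 90, 'c': 69, 'x': 52, 'a': 27, 'b': 35}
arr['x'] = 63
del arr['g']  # {'z': 90, 'c': 69, 'x': 63, 'a': 27, 'b': 35}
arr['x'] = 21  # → {'z': 90, 'c': 69, 'x': 21, 'a': 27, 'b': 35}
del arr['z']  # {'c': 69, 'x': 21, 'a': 27, 'b': 35}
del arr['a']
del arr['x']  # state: {'c': 69, 'b': 35}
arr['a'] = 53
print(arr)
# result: {'c': 69, 'b': 35, 'a': 53}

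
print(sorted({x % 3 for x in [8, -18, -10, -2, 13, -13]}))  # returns [0, 1, 2]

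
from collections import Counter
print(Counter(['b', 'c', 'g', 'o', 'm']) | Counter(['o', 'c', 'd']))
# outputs Counter({'b': 1, 'c': 1, 'g': 1, 'o': 1, 'm': 1, 'd': 1})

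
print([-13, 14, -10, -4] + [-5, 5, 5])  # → [-13, 14, -10, -4, -5, 5, 5]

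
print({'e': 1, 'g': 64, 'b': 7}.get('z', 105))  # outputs 105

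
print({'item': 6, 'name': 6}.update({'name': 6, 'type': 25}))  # None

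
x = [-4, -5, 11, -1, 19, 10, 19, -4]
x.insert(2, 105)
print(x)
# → [-4, -5, 105, 11, -1, 19, 10, 19, -4]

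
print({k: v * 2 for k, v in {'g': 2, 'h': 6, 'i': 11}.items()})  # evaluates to {'g': 4, 'h': 12, 'i': 22}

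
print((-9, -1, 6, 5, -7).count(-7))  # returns 1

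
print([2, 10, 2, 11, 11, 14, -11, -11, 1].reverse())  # None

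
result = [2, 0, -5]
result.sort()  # [-5, 0, 2]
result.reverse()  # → [2, 0, -5]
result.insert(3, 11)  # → [2, 0, -5, 11]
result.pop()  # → 11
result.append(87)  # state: [2, 0, -5, 87]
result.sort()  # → [-5, 0, 2, 87]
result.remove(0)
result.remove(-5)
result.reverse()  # [87, 2]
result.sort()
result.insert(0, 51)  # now [51, 2, 87]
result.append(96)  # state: [51, 2, 87, 96]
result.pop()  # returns 96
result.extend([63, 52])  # [51, 2, 87, 63, 52]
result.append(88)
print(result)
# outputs [51, 2, 87, 63, 52, 88]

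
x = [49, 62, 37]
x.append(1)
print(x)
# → [49, 62, 37, 1]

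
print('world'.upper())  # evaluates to WORLD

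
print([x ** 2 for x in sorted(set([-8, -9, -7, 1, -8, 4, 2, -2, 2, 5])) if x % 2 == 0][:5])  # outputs [64, 4, 4, 16]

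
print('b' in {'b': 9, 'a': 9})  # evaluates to True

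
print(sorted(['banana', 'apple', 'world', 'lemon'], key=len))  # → ['apple', 'world', 'lemon', 'banana']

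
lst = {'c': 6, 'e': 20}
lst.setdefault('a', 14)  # 14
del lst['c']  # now {'e': 20, 'a': 14}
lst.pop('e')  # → 20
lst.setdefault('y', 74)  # 74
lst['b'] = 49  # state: {'a': 14, 'y': 74, 'b': 49}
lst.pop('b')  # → 49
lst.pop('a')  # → 14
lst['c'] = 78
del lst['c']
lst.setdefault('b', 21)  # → 21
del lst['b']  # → {'y': 74}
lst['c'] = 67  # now {'y': 74, 'c': 67}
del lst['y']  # {'c': 67}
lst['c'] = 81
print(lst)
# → {'c': 81}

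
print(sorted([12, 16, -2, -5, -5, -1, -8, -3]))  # [-8, -5, -5, -3, -2, -1, 12, 16]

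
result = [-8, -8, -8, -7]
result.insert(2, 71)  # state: [-8, -8, 71, -8, -7]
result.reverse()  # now [-7, -8, 71, -8, -8]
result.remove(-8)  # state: [-7, 71, -8, -8]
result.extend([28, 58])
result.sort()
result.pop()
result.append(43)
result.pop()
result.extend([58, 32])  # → [-8, -8, -7, 28, 58, 58, 32]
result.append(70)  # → [-8, -8, -7, 28, 58, 58, 32, 70]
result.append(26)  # [-8, -8, -7, 28, 58, 58, 32, 70, 26]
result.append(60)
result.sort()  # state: [-8, -8, -7, 26, 28, 32, 58, 58, 60, 70]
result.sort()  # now [-8, -8, -7, 26, 28, 32, 58, 58, 60, 70]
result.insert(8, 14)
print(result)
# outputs [-8, -8, -7, 26, 28, 32, 58, 58, 14, 60, 70]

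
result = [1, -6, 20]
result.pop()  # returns 20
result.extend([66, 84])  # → [1, -6, 66, 84]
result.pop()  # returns 84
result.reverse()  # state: [66, -6, 1]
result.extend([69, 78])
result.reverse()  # [78, 69, 1, -6, 66]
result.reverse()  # [66, -6, 1, 69, 78]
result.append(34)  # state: [66, -6, 1, 69, 78, 34]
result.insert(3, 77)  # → [66, -6, 1, 77, 69, 78, 34]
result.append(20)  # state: [66, -6, 1, 77, 69, 78, 34, 20]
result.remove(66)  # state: [-6, 1, 77, 69, 78, 34, 20]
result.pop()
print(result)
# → [-6, 1, 77, 69, 78, 34]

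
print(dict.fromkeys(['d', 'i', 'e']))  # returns {'d': None, 'i': None, 'e': None}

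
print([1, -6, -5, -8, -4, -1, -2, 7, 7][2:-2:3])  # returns [-5, -1]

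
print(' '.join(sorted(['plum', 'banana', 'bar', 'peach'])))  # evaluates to banana bar peach plum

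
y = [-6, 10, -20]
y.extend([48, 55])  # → [-6, 10, -20, 48, 55]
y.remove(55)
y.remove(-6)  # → [10, -20, 48]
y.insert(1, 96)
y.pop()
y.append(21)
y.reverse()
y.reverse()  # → [10, 96, -20, 21]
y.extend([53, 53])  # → [10, 96, -20, 21, 53, 53]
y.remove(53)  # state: [10, 96, -20, 21, 53]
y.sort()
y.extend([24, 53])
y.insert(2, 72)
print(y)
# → [-20, 10, 72, 21, 53, 96, 24, 53]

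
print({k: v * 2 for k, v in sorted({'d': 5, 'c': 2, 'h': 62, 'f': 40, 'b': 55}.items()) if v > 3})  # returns {'b': 110, 'd': 10, 'f': 80, 'h': 124}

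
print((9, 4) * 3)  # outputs (9, 4, 9, 4, 9, 4)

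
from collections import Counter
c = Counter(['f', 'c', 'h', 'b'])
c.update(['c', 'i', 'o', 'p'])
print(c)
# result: Counter({'c': 2, 'f': 1, 'h': 1, 'b': 1, 'i': 1, 'o': 1, 'p': 1})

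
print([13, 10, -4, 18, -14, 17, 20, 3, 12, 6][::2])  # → [13, -4, -14, 20, 12]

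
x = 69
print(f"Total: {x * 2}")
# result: Total: 138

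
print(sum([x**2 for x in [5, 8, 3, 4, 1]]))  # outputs 115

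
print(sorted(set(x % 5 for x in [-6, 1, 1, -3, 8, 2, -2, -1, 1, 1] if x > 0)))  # [1, 2, 3]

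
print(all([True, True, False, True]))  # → False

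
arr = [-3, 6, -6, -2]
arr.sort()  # [-6, -3, -2, 6]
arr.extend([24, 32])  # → [-6, -3, -2, 6, 24, 32]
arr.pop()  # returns 32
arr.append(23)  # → [-6, -3, -2, 6, 24, 23]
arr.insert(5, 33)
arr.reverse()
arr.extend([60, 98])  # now [23, 33, 24, 6, -2, -3, -6, 60, 98]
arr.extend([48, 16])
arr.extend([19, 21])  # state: [23, 33, 24, 6, -2, -3, -6, 60, 98, 48, 16, 19, 21]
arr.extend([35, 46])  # [23, 33, 24, 6, -2, -3, -6, 60, 98, 48, 16, 19, 21, 35, 46]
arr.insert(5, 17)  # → [23, 33, 24, 6, -2, 17, -3, -6, 60, 98, 48, 16, 19, 21, 35, 46]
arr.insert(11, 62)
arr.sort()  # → [-6, -3, -2, 6, 16, 17, 19, 21, 23, 24, 33, 35, 46, 48, 60, 62, 98]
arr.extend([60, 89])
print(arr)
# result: [-6, -3, -2, 6, 16, 17, 19, 21, 23, 24, 33, 35, 46, 48, 60, 62, 98, 60, 89]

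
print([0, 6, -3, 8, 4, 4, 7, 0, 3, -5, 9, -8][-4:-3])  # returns [3]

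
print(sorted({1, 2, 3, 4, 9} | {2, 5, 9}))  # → [1, 2, 3, 4, 5, 9]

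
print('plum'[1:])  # lum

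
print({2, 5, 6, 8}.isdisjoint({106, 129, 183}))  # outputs True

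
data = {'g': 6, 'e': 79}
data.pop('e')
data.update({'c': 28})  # {'g': 6, 'c': 28}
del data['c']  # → {'g': 6}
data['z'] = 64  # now {'g': 6, 'z': 64}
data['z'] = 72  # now {'g': 6, 'z': 72}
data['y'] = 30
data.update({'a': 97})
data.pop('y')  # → 30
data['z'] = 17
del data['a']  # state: {'g': 6, 'z': 17}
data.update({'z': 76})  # {'g': 6, 'z': 76}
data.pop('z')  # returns 76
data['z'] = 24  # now {'g': 6, 'z': 24}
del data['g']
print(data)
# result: {'z': 24}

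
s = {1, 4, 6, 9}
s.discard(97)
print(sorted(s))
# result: [1, 4, 6, 9]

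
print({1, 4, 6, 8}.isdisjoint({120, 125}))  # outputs True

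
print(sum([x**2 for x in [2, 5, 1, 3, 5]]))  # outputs 64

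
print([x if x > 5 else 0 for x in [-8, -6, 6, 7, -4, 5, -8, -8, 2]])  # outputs [0, 0, 6, 7, 0, 0, 0, 0, 0]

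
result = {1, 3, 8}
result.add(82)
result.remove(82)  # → {1, 3, 8}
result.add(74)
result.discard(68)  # {1, 3, 8, 74}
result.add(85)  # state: {1, 3, 8, 74, 85}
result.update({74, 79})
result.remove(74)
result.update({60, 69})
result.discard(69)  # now {1, 3, 8, 60, 79, 85}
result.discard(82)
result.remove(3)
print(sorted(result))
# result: [1, 8, 60, 79, 85]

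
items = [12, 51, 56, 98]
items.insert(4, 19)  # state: [12, 51, 56, 98, 19]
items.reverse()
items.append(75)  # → [19, 98, 56, 51, 12, 75]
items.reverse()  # [75, 12, 51, 56, 98, 19]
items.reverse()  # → [19, 98, 56, 51, 12, 75]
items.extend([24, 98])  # [19, 98, 56, 51, 12, 75, 24, 98]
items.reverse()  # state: [98, 24, 75, 12, 51, 56, 98, 19]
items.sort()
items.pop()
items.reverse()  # [98, 75, 56, 51, 24, 19, 12]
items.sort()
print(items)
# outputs [12, 19, 24, 51, 56, 75, 98]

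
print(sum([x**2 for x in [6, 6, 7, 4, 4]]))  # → 153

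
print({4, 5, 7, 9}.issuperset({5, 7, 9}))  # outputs True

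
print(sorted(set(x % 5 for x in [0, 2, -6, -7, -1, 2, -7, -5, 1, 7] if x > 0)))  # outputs [1, 2]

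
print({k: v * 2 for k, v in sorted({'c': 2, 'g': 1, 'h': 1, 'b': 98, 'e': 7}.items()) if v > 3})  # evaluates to {'b': 196, 'e': 14}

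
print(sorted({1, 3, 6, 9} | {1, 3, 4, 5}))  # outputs [1, 3, 4, 5, 6, 9]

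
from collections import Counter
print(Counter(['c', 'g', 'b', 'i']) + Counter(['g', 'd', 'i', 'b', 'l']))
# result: Counter({'g': 2, 'b': 2, 'i': 2, 'c': 1, 'd': 1, 'l': 1})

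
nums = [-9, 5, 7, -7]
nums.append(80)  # [-9, 5, 7, -7, 80]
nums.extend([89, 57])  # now [-9, 5, 7, -7, 80, 89, 57]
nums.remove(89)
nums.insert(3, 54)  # [-9, 5, 7, 54, -7, 80, 57]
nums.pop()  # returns 57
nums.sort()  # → [-9, -7, 5, 7, 54, 80]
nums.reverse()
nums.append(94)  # [80, 54, 7, 5, -7, -9, 94]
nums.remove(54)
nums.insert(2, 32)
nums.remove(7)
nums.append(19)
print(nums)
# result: [80, 32, 5, -7, -9, 94, 19]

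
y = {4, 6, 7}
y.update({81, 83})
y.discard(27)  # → {4, 6, 7, 81, 83}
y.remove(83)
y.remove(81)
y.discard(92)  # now {4, 6, 7}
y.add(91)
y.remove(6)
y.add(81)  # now {4, 7, 81, 91}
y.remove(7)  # {4, 81, 91}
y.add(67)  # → {4, 67, 81, 91}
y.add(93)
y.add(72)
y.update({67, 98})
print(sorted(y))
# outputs [4, 67, 72, 81, 91, 93, 98]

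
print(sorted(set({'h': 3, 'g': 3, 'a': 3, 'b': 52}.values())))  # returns [3, 52]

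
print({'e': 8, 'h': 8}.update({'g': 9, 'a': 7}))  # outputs None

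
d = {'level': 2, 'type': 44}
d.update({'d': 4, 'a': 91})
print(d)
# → {'level': 2, 'type': 44, 'd': 4, 'a': 91}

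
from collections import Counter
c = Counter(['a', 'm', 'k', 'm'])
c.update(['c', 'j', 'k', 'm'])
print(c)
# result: Counter({'m': 3, 'k': 2, 'a': 1, 'c': 1, 'j': 1})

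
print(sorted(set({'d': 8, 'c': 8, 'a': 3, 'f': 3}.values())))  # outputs [3, 8]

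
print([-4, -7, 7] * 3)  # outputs [-4, -7, 7, -4, -7, 7, -4, -7, 7]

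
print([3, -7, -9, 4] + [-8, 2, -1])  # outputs [3, -7, -9, 4, -8, 2, -1]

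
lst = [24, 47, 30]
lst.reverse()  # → [30, 47, 24]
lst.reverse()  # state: [24, 47, 30]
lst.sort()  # [24, 30, 47]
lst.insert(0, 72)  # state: [72, 24, 30, 47]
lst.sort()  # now [24, 30, 47, 72]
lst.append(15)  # [24, 30, 47, 72, 15]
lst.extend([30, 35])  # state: [24, 30, 47, 72, 15, 30, 35]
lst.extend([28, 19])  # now [24, 30, 47, 72, 15, 30, 35, 28, 19]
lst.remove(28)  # [24, 30, 47, 72, 15, 30, 35, 19]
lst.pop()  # 19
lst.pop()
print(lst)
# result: [24, 30, 47, 72, 15, 30]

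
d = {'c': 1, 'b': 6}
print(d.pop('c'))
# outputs 1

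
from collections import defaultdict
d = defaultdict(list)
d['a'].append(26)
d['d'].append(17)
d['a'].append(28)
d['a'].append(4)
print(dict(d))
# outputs {'a': [26, 28, 4], 'd': [17]}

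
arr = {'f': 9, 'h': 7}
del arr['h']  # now {'f': 9}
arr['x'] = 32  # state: {'f': 9, 'x': 32}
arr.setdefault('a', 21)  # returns 21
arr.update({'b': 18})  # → {'f': 9, 'x': 32, 'a': 21, 'b': 18}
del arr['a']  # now {'f': 9, 'x': 32, 'b': 18}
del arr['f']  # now {'x': 32, 'b': 18}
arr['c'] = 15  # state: {'x': 32, 'b': 18, 'c': 15}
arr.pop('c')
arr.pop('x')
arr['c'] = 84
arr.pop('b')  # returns 18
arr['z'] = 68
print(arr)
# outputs {'c': 84, 'z': 68}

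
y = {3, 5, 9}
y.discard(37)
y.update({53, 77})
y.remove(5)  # {3, 9, 53, 77}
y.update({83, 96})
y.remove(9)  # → {3, 53, 77, 83, 96}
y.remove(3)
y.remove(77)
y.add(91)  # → {53, 83, 91, 96}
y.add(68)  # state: {53, 68, 83, 91, 96}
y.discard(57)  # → {53, 68, 83, 91, 96}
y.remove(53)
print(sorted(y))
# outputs [68, 83, 91, 96]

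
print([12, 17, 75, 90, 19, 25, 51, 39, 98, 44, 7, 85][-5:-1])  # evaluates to [39, 98, 44, 7]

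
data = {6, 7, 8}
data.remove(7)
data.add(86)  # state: {6, 8, 86}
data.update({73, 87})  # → {6, 8, 73, 86, 87}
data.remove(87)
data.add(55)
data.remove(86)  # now {6, 8, 55, 73}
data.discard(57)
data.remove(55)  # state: {6, 8, 73}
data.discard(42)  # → {6, 8, 73}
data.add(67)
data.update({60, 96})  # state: {6, 8, 60, 67, 73, 96}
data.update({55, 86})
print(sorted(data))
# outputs [6, 8, 55, 60, 67, 73, 86, 96]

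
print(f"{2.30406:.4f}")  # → 2.3041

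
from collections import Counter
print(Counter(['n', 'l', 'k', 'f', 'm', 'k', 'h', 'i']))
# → Counter({'k': 2, 'n': 1, 'l': 1, 'f': 1, 'm': 1, 'h': 1, 'i': 1})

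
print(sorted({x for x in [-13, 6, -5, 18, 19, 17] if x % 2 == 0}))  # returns [6, 18]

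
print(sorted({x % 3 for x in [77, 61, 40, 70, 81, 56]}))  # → [0, 1, 2]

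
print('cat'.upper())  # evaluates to CAT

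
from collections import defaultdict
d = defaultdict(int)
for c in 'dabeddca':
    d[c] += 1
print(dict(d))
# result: {'d': 3, 'a': 2, 'b': 1, 'e': 1, 'c': 1}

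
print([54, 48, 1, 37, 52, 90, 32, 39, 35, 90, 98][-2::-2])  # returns [90, 39, 90, 37, 48]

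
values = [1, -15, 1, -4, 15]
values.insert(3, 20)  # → [1, -15, 1, 20, -4, 15]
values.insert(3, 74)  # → [1, -15, 1, 74, 20, -4, 15]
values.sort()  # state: [-15, -4, 1, 1, 15, 20, 74]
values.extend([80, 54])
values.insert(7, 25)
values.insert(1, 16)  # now [-15, 16, -4, 1, 1, 15, 20, 74, 25, 80, 54]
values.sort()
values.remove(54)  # [-15, -4, 1, 1, 15, 16, 20, 25, 74, 80]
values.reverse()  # [80, 74, 25, 20, 16, 15, 1, 1, -4, -15]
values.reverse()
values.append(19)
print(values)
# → [-15, -4, 1, 1, 15, 16, 20, 25, 74, 80, 19]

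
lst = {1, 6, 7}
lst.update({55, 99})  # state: {1, 6, 7, 55, 99}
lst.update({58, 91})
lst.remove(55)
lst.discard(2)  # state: {1, 6, 7, 58, 91, 99}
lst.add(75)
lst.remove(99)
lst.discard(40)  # {1, 6, 7, 58, 75, 91}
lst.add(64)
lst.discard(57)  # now {1, 6, 7, 58, 64, 75, 91}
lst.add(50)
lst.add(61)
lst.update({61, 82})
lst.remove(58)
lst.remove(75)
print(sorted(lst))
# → [1, 6, 7, 50, 61, 64, 82, 91]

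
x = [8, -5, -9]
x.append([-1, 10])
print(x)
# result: [8, -5, -9, [-1, 10]]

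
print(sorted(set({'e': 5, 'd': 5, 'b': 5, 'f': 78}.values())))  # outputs [5, 78]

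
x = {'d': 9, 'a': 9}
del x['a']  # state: {'d': 9}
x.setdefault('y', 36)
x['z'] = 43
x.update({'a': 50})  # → {'d': 9, 'y': 36, 'z': 43, 'a': 50}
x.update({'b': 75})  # {'d': 9, 'y': 36, 'z': 43, 'a': 50, 'b': 75}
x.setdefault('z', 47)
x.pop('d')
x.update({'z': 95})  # {'y': 36, 'z': 95, 'a': 50, 'b': 75}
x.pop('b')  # 75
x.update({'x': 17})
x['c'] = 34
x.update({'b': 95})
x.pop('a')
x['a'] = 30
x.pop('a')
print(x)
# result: {'y': 36, 'z': 95, 'x': 17, 'c': 34, 'b': 95}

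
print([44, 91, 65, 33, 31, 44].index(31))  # 4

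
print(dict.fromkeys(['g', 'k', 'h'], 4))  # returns {'g': 4, 'k': 4, 'h': 4}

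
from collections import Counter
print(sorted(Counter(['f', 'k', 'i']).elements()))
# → ['f', 'i', 'k']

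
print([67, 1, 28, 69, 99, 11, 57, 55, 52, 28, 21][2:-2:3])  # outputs [28, 11, 52]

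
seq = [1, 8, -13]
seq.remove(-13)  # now [1, 8]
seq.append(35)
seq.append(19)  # [1, 8, 35, 19]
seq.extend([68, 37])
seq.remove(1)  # [8, 35, 19, 68, 37]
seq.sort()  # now [8, 19, 35, 37, 68]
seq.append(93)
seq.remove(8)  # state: [19, 35, 37, 68, 93]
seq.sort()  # [19, 35, 37, 68, 93]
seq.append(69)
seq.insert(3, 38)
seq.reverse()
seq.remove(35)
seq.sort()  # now [19, 37, 38, 68, 69, 93]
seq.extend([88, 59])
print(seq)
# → [19, 37, 38, 68, 69, 93, 88, 59]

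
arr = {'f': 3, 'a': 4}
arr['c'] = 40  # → {'f': 3, 'a': 4, 'c': 40}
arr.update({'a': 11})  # {'f': 3, 'a': 11, 'c': 40}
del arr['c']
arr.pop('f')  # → 3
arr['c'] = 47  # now {'a': 11, 'c': 47}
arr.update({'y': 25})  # {'a': 11, 'c': 47, 'y': 25}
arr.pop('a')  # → 11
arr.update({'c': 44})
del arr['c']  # {'y': 25}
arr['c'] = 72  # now {'y': 25, 'c': 72}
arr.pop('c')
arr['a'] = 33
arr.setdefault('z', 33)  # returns 33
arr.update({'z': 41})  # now {'y': 25, 'a': 33, 'z': 41}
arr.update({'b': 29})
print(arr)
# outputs {'y': 25, 'a': 33, 'z': 41, 'b': 29}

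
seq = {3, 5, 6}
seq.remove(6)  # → {3, 5}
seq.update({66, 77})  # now {3, 5, 66, 77}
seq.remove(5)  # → {3, 66, 77}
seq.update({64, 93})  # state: {3, 64, 66, 77, 93}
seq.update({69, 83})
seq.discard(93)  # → {3, 64, 66, 69, 77, 83}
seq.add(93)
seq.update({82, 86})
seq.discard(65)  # {3, 64, 66, 69, 77, 82, 83, 86, 93}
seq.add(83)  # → {3, 64, 66, 69, 77, 82, 83, 86, 93}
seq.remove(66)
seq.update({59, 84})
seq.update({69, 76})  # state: {3, 59, 64, 69, 76, 77, 82, 83, 84, 86, 93}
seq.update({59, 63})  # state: {3, 59, 63, 64, 69, 76, 77, 82, 83, 84, 86, 93}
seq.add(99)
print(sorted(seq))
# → [3, 59, 63, 64, 69, 76, 77, 82, 83, 84, 86, 93, 99]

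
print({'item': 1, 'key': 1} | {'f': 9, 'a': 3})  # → {'item': 1, 'key': 1, 'f': 9, 'a': 3}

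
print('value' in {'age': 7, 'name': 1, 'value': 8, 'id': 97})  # True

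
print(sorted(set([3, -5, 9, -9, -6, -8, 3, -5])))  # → [-9, -8, -6, -5, 3, 9]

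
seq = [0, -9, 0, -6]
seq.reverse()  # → [-6, 0, -9, 0]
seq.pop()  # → 0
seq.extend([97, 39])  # [-6, 0, -9, 97, 39]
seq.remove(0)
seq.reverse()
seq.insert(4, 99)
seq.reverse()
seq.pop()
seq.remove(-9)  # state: [99, -6, 97]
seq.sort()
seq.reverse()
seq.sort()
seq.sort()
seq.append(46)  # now [-6, 97, 99, 46]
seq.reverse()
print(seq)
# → [46, 99, 97, -6]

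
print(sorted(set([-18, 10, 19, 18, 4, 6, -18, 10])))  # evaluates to [-18, 4, 6, 10, 18, 19]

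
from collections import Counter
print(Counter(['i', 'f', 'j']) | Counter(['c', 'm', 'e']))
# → Counter({'i': 1, 'f': 1, 'j': 1, 'c': 1, 'm': 1, 'e': 1})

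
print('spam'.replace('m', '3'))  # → spa3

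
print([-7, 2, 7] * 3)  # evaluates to [-7, 2, 7, -7, 2, 7, -7, 2, 7]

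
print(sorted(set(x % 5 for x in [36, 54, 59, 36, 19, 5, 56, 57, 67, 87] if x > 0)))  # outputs [0, 1, 2, 4]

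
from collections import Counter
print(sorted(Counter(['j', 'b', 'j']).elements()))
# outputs ['b', 'j', 'j']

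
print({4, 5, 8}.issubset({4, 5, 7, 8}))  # True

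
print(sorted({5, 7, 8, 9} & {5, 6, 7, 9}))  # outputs [5, 7, 9]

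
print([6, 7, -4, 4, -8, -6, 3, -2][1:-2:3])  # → [7, -8]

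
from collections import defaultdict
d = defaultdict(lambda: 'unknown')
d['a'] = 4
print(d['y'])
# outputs unknown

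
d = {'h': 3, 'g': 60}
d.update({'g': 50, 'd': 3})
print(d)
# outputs {'h': 3, 'g': 50, 'd': 3}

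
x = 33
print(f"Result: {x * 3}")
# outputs Result: 99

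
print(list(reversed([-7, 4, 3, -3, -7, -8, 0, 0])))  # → [0, 0, -8, -7, -3, 3, 4, -7]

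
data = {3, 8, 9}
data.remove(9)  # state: {3, 8}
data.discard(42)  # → {3, 8}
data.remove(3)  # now {8}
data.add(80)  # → {8, 80}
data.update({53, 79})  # {8, 53, 79, 80}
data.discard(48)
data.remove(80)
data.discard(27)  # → {8, 53, 79}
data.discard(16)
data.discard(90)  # {8, 53, 79}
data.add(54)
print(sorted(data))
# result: [8, 53, 54, 79]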